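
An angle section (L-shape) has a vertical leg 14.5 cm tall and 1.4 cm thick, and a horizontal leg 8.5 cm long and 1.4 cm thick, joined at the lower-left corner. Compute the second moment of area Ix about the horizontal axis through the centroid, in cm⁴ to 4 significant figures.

Split into non-overlapping primitives; take the origin at the lower-left of the bounding box.
Vertical leg: 1.4 × 14.5, A = 20.3 cm², y = 7.25 cm, Ī = 355.673 cm⁴.
Horizontal leg (remainder): 7.1 × 1.4, A = 9.94 cm², y = 0.7 cm, Ī = 1.62353 cm⁴.
Centroid: ȳ = ΣA·y / ΣA = 5.09699 cm.
Transfer each piece to the horizontal axis through the centroid using Ī + A·d² with d = y − 5.09699:
  vertical leg: d = 2.15301 cm → contributes +449.773 cm⁴
  horizontal leg (remainder): d = -4.39699 cm → contributes +193.799 cm⁴
Total I = 643.571 cm⁴.

Ix ≈ 643.6 cm⁴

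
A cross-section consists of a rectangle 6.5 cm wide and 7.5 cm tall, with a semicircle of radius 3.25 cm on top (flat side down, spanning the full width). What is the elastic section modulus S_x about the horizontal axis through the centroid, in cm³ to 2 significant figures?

Treat the section as a set of non-overlapping primitives; coordinates are from the bounding-box lower-left.
Rectangular body: 6.5 × 7.5, A = 48.75 cm², y = 3.75 cm, Ī = 228.5 cm⁴.
Semicircular cap: semicircle r = 3.25, A = 16.59 cm², y = 8.879 cm, Ī = 12.25 cm⁴.
Centroid: ȳ = ΣA·y / ΣA = 5.052 cm.
Transfer each piece to the horizontal axis through the centroid using Ī + A·d² with d = y − 5.052:
  rectangular body: d = -1.302 cm → contributes +311.2 cm⁴
  semicircular cap: d = 3.827 cm → contributes +255.2 cm⁴
Total I = 566.4 cm⁴.
Extreme fibre distance c = 5.698 cm; S = I/c = 99.42 cm³.

S_x ≈ 99 cm³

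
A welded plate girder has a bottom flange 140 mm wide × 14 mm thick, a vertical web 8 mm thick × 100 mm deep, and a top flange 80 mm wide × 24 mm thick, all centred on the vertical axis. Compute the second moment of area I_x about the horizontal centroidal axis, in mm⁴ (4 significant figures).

I_x ≈ 1.453 × 10⁷ mm⁴

Decompose the section into non-overlapping parts with the origin at the bottom-left of its bounding rectangle.
Bottom plate: 140 × 14, A = 1 960 mm², y = 7 mm, Ī = 32013.3 mm⁴.
Web plate: 8 × 100, A = 800 mm², y = 64 mm, Ī = 666 667 mm⁴.
Top plate: 80 × 24, A = 1 920 mm², y = 126 mm, Ī = 92 160 mm⁴.
Centroid: ȳ = ΣA·y / ΣA = 65.5641 mm.
Transfer each piece to the horizontal centroidal axis using Ī + A·d² with d = y − 65.5641:
  bottom plate: d = -58.5641 mm → contributes +6 754 331 mm⁴
  web plate: d = -1.5641 mm → contributes +668 624 mm⁴
  top plate: d = 60.4359 mm → contributes +7 104 956 mm⁴
Total I = 14 527 911 mm⁴.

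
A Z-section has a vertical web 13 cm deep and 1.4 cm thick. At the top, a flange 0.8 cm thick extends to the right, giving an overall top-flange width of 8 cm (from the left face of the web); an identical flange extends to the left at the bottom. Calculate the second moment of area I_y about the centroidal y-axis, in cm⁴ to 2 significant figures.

I_y ≈ 210 cm⁴

Break the section into simple shapes (no overlaps), measuring from the bottom-left corner of the bounding box.
Web: 1.4 × 13, A = 18.2 cm², x = 7.3 cm, Ī = 2.973 cm⁴.
Top flange (beyond web): 6.6 × 0.8, A = 5.28 cm², x = 11.3 cm, Ī = 19.17 cm⁴.
Bottom flange (beyond web): 6.6 × 0.8, A = 5.28 cm², x = 3.3 cm, Ī = 19.17 cm⁴.
Centroid: x̄ = ΣA·x / ΣA = 7.3 cm.
Transfer each piece to the centroidal y-axis using Ī + A·d² with d = x − 7.3:
  web: d = 0 cm → contributes +2.973 cm⁴
  top flange (beyond web): d = 4 cm → contributes +103.6 cm⁴
  bottom flange (beyond web): d = -4 cm → contributes +103.6 cm⁴
Total I = 210.3 cm⁴.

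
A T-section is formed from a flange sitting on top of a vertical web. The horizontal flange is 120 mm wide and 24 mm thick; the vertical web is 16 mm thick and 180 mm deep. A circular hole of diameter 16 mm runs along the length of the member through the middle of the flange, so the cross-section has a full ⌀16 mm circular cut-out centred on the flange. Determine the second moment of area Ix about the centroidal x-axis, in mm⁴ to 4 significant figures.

Treat the section as a set of non-overlapping primitives; coordinates are from the bounding-box lower-left.
Flange: 120 × 24, A = 2 880 mm², y = 192 mm, Ī = 138 240 mm⁴.
Web: 16 × 180, A = 2 880 mm², y = 90 mm, Ī = 7 776 000 mm⁴.
Hole (subtracted): ⌀16, A = 201.062 mm², y = 192 mm, Ī = 3216.99 mm⁴.
Centroid: ȳ = ΣA·y / ΣA = 139.155 mm.
Transfer each piece to the centroidal x-axis using Ī + A·d² with d = y − 139.155:
  flange: d = 52.8446 mm → contributes +8 180 797 mm⁴
  web: d = -49.1554 mm → contributes +14 734 802 mm⁴
  hole: d = 52.8446 mm → contributes −564 693 mm⁴
Total I = 22 350 906 mm⁴.

Ix ≈ 2.235 × 10⁷ mm⁴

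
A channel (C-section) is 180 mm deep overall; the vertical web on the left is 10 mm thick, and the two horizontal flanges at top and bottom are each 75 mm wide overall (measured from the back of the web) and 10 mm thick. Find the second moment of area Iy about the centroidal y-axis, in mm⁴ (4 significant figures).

Split into non-overlapping primitives; take the origin at the lower-left of the bounding box.
Web: 10 × 180, A = 1 800 mm², x = 5 mm, Ī = 15 000 mm⁴.
Top flange (beyond web): 65 × 10, A = 650 mm², x = 42.5 mm, Ī = 228 854 mm⁴.
Bottom flange (beyond web): 65 × 10, A = 650 mm², x = 42.5 mm, Ī = 228 854 mm⁴.
Centroid: x̄ = ΣA·x / ΣA = 20.7258 mm.
Transfer each piece to the centroidal y-axis using Ī + A·d² with d = x − 20.7258:
  web: d = -15.7258 mm → contributes +460 142 mm⁴
  top flange (beyond web): d = 21.7742 mm → contributes +537 029 mm⁴
  bottom flange (beyond web): d = 21.7742 mm → contributes +537 029 mm⁴
Total I = 1 534 200 mm⁴.

Iy ≈ 1.534 × 10⁶ mm⁴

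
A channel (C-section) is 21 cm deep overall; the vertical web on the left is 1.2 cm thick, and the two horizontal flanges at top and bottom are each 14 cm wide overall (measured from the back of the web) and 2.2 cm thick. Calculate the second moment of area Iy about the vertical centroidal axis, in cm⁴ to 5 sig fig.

Iy ≈ 1625.1 cm⁴

Treat the section as a set of non-overlapping primitives; coordinates are from the bounding-box lower-left.
Web: 1.2 × 21, A = 25.2 cm², x = 0.6 cm, Ī = 3.024 cm⁴.
Top flange (beyond web): 12.8 × 2.2, A = 28.16 cm², x = 7.6 cm, Ī = 384.4779 cm⁴.
Bottom flange (beyond web): 12.8 × 2.2, A = 28.16 cm², x = 7.6 cm, Ī = 384.4779 cm⁴.
Centroid: x̄ = ΣA·x / ΣA = 5.436114 cm.
Transfer each piece to the vertical centroidal axis using Ī + A·d² with d = x − 5.436114:
  web: d = -4.836114 cm → contributes +592.4015 cm⁴
  top flange (beyond web): d = 2.163886 cm → contributes +516.3343 cm⁴
  bottom flange (beyond web): d = 2.163886 cm → contributes +516.3343 cm⁴
Total I = 1625.07 cm⁴.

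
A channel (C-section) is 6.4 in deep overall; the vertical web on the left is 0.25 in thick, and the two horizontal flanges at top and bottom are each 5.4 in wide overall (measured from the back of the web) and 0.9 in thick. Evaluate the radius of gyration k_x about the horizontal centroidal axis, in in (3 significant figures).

Treat the section as a set of non-overlapping primitives; coordinates are from the bounding-box lower-left.
Web: 0.25 × 6.4, A = 1.6 in², y = 3.2 in, Ī = 5.4613 in⁴.
Top flange (beyond web): 5.15 × 0.9, A = 4.635 in², y = 5.95 in, Ī = 0.31286 in⁴.
Bottom flange (beyond web): 5.15 × 0.9, A = 4.635 in², y = 0.45 in, Ī = 0.31286 in⁴.
By symmetry the centroid is at mid-height, ȳ = 3.2 in.
Transfer each piece to the horizontal centroidal axis using Ī + A·d² with d = y − 3.2:
  web: d = 0 in → contributes +5.4613 in⁴
  top flange (beyond web): d = 2.75 in → contributes +35.365 in⁴
  bottom flange (beyond web): d = -2.75 in → contributes +35.365 in⁴
Total I = 76.191 in⁴.
Radius of gyration: k = √(I/A) = √(76.191 / 10.87) = 2.6475 in.

k_x ≈ 2.65 in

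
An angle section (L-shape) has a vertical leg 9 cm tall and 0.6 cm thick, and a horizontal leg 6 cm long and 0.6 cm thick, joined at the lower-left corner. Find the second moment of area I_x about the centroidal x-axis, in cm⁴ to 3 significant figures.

Decompose the section into non-overlapping parts with the origin at the bottom-left of its bounding rectangle.
Vertical leg: 0.6 × 9, A = 5.4 cm², y = 4.5 cm, Ī = 36.45 cm⁴.
Horizontal leg (remainder): 5.4 × 0.6, A = 3.24 cm², y = 0.3 cm, Ī = 0.0972 cm⁴.
Centroid: ȳ = ΣA·y / ΣA = 2.925 cm.
Transfer each piece to the centroidal x-axis using Ī + A·d² with d = y − 2.925:
  vertical leg: d = 1.575 cm → contributes +49.845 cm⁴
  horizontal leg (remainder): d = -2.625 cm → contributes +22.423 cm⁴
Total I = 72.268 cm⁴.

I_x ≈ 72.3 cm⁴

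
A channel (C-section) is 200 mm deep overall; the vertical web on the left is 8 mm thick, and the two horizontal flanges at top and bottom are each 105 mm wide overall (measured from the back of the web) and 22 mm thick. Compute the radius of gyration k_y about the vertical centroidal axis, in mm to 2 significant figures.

k_y ≈ 33 mm

Decompose the section into non-overlapping parts with the origin at the bottom-left of its bounding rectangle.
Web: 8 × 200, A = 1 600 mm², x = 4 mm, Ī = 8 533 mm⁴.
Top flange (beyond web): 97 × 22, A = 2 134 mm², x = 56.5 mm, Ī = 1 673 234 mm⁴.
Bottom flange (beyond web): 97 × 22, A = 2 134 mm², x = 56.5 mm, Ī = 1 673 234 mm⁴.
Centroid: x̄ = ΣA·x / ΣA = 42.19 mm.
Transfer each piece to the vertical centroidal axis using Ī + A·d² with d = x − 42.19:
  web: d = -38.19 mm → contributes +2 341 493 mm⁴
  top flange (beyond web): d = 14.31 mm → contributes +2 110 527 mm⁴
  bottom flange (beyond web): d = 14.31 mm → contributes +2 110 527 mm⁴
Total I = 6 562 547 mm⁴.
Radius of gyration: k = √(I/A) = √(6 562 547 / 5 868) = 33.44 mm.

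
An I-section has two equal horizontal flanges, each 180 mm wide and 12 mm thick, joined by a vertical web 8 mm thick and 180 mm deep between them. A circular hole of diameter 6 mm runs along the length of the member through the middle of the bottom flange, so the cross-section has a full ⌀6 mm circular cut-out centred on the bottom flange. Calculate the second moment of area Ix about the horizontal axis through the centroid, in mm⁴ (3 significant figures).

Split into non-overlapping primitives; take the origin at the lower-left of the bounding box.
Bottom flange: 180 × 12, A = 2 160 mm², y = 6 mm, Ī = 25 920 mm⁴.
Web: 8 × 180, A = 1 440 mm², y = 102 mm, Ī = 3 888 000 mm⁴.
Top flange: 180 × 12, A = 2 160 mm², y = 198 mm, Ī = 25 920 mm⁴.
Hole (subtracted): ⌀6, A = 28.274 mm², y = 6 mm, Ī = 63.617 mm⁴.
Centroid: ȳ = ΣA·y / ΣA = 102.47 mm.
Transfer each piece to the horizontal axis through the centroid using Ī + A·d² with d = y − 102.47:
  bottom flange: d = -96.474 mm → contributes +20 129 361 mm⁴
  web: d = -0.47356 mm → contributes +3 888 323 mm⁴
  top flange: d = 95.526 mm → contributes +19 736 568 mm⁴
  hole: d = -96.474 mm → contributes −263 217 mm⁴
Total I = 43 491 035 mm⁴.

Ix ≈ 4.35 × 10⁷ mm⁴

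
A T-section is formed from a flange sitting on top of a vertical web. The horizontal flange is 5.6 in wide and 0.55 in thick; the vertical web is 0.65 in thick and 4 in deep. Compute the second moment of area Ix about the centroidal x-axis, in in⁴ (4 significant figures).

Ix ≈ 10.84 in⁴

Split into non-overlapping primitives; take the origin at the lower-left of the bounding box.
Flange: 5.6 × 0.55, A = 3.08 in², y = 4.275 in, Ī = 0.0776417 in⁴.
Web: 0.65 × 4, A = 2.6 in², y = 2 in, Ī = 3.46667 in⁴.
Centroid: ȳ = ΣA·y / ΣA = 3.23363 in.
Transfer each piece to the centroidal x-axis using Ī + A·d² with d = y − 3.23363:
  flange: d = 1.04137 in → contributes +3.41777 in⁴
  web: d = -1.23363 in → contributes +7.42344 in⁴
Total I = 10.8412 in⁴.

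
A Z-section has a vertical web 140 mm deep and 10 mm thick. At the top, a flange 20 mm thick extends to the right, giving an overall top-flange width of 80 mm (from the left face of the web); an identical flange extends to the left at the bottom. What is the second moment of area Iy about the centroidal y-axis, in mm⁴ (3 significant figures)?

Iy ≈ 5.64 × 10⁶ mm⁴

Break the section into simple shapes (no overlaps), measuring from the bottom-left corner of the bounding box.
Web: 10 × 140, A = 1 400 mm², x = 75 mm, Ī = 11 667 mm⁴.
Top flange (beyond web): 70 × 20, A = 1 400 mm², x = 115 mm, Ī = 571 667 mm⁴.
Bottom flange (beyond web): 70 × 20, A = 1 400 mm², x = 35 mm, Ī = 571 667 mm⁴.
Centroid: x̄ = ΣA·x / ΣA = 75 mm.
Transfer each piece to the centroidal y-axis using Ī + A·d² with d = x − 75:
  web: d = 0 mm → contributes +11 667 mm⁴
  top flange (beyond web): d = 40 mm → contributes +2 811 667 mm⁴
  bottom flange (beyond web): d = -40 mm → contributes +2 811 667 mm⁴
Total I = 5 635 000 mm⁴.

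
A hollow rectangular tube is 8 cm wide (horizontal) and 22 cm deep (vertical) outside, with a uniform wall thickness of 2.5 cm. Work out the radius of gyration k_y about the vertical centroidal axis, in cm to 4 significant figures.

Treat the section as a set of non-overlapping primitives; coordinates are from the bounding-box lower-left.
Outer rectangle: 8 × 22, A = 176 cm², x = 4 cm, Ī = 938.667 cm⁴.
Inner void (subtracted): 3 × 17, A = 51 cm², x = 4 cm, Ī = 38.25 cm⁴.
By symmetry the centroid is at mid-width, x̄ = 4 cm.
All pieces are centred on the vertical centroidal axis, so I = ΣĪ (holes subtracted) = 900.417 cm⁴.
Radius of gyration: k = √(I/A) = √(900.417 / 125) = 2.6839 cm.

k_y ≈ 2.684 cm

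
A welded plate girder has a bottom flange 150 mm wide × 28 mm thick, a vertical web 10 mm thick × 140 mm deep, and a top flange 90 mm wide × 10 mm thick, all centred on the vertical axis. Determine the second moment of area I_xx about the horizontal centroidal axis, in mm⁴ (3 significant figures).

I_xx ≈ 2.47 × 10⁷ mm⁴

Break the section into simple shapes (no overlaps), measuring from the bottom-left corner of the bounding box.
Bottom plate: 150 × 28, A = 4 200 mm², y = 14 mm, Ī = 274 400 mm⁴.
Web plate: 10 × 140, A = 1 400 mm², y = 98 mm, Ī = 2 286 667 mm⁴.
Top plate: 90 × 10, A = 900 mm², y = 173 mm, Ī = 7 500 mm⁴.
Centroid: ȳ = ΣA·y / ΣA = 54.108 mm.
Transfer each piece to the horizontal centroidal axis using Ī + A·d² with d = y − 54.108:
  bottom plate: d = -40.108 mm → contributes +7 030 633 mm⁴
  web plate: d = 43.892 mm → contributes +4 983 815 mm⁴
  top plate: d = 118.89 mm → contributes +12 729 343 mm⁴
Total I = 24 743 791 mm⁴.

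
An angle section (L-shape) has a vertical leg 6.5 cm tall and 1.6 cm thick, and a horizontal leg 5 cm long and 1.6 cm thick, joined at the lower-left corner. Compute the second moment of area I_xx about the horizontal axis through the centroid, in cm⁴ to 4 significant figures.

I_xx ≈ 59.22 cm⁴

Decompose the section into non-overlapping parts with the origin at the bottom-left of its bounding rectangle.
Vertical leg: 1.6 × 6.5, A = 10.4 cm², y = 3.25 cm, Ī = 36.6167 cm⁴.
Horizontal leg (remainder): 3.4 × 1.6, A = 5.44 cm², y = 0.8 cm, Ī = 1.16053 cm⁴.
Centroid: ȳ = ΣA·y / ΣA = 2.40859 cm.
Transfer each piece to the horizontal axis through the centroid using Ī + A·d² with d = y − 2.40859:
  vertical leg: d = 0.841414 cm → contributes +43.9796 cm⁴
  horizontal leg (remainder): d = -1.60859 cm → contributes +15.2368 cm⁴
Total I = 59.2164 cm⁴.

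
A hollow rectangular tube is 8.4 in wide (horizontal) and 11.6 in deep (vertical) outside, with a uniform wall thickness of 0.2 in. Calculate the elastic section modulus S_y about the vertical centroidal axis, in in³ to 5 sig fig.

S_y ≈ 22.638 in³

Split into non-overlapping primitives; take the origin at the lower-left of the bounding box.
Outer rectangle: 8.4 × 11.6, A = 97.44 in², x = 4.2 in, Ī = 572.9472 in⁴.
Inner void (subtracted): 8 × 11.2, A = 89.6 in², x = 4.2 in, Ī = 477.8667 in⁴.
By symmetry the centroid is at mid-width, x̄ = 4.2 in.
All pieces are centred on the vertical centroidal axis, so I = ΣĪ (holes subtracted) = 95.08053 in⁴.
Extreme fibre distance c = 4.2 in; S = I/c = 22.63822 in³.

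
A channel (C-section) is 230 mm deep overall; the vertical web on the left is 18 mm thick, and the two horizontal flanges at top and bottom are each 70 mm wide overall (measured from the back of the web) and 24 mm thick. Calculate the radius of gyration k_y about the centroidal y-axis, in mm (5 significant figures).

k_y ≈ 19.724 mm

Break the section into simple shapes (no overlaps), measuring from the bottom-left corner of the bounding box.
Web: 18 × 230, A = 4 140 mm², x = 9 mm, Ī = 111 780 mm⁴.
Top flange (beyond web): 52 × 24, A = 1 248 mm², x = 44 mm, Ī = 281 216 mm⁴.
Bottom flange (beyond web): 52 × 24, A = 1 248 mm², x = 44 mm, Ī = 281 216 mm⁴.
Centroid: x̄ = ΣA·x / ΣA = 22.16456 mm.
Transfer each piece to the centroidal y-axis using Ī + A·d² with d = x − 22.16456:
  web: d = -13.16456 mm → contributes +829 265 mm⁴
  top flange (beyond web): d = 21.83544 mm → contributes +876245.6 mm⁴
  bottom flange (beyond web): d = 21.83544 mm → contributes +876245.6 mm⁴
Total I = 2 581 756 mm⁴.
Radius of gyration: k = √(I/A) = √(2 581 756 / 6 636) = 19.72443 mm.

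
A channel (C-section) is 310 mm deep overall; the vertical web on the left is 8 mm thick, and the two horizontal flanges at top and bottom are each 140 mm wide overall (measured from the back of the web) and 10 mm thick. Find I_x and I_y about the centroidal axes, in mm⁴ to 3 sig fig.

I_x ≈ 7.93 × 10⁷ mm⁴, I_y ≈ 1.01 × 10⁷ mm⁴

Split into non-overlapping primitives; take the origin at the lower-left of the bounding box.
Web: 8 × 310, A = 2 480 mm², y = 155 mm, Ī = 19 860 667 mm⁴.
Top flange (beyond web): 132 × 10, A = 1 320 mm², y = 305 mm, Ī = 11 000 mm⁴.
Bottom flange (beyond web): 132 × 10, A = 1 320 mm², y = 5 mm, Ī = 11 000 mm⁴.
By symmetry the centroid is at mid-height, ȳ = 155 mm.
Transfer each piece to the centroidal x-axis using Ī + A·d² with d = y − 155:
  web: d = 0 mm → contributes +19 860 667 mm⁴
  top flange (beyond web): d = 150 mm → contributes +29 711 000 mm⁴
  bottom flange (beyond web): d = -150 mm → contributes +29 711 000 mm⁴
Total I = 79 282 667 mm⁴.
For the y-axis: x̄ = 40.094 mm.
Repeating about the centroidal y-axis gives I_y = 10 112 382 mm⁴.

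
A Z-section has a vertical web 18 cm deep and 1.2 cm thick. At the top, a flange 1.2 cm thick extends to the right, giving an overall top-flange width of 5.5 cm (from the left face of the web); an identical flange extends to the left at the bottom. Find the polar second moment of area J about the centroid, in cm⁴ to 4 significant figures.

Break the section into simple shapes (no overlaps), measuring from the bottom-left corner of the bounding box.
Web: 1.2 × 18, A = 21.6 cm², y = 9 cm, Ī = 583.2 cm⁴.
Top flange (beyond web): 4.3 × 1.2, A = 5.16 cm², y = 17.4 cm, Ī = 0.6192 cm⁴.
Bottom flange (beyond web): 4.3 × 1.2, A = 5.16 cm², y = 0.6 cm, Ī = 0.6192 cm⁴.
Centroid: ȳ = ΣA·y / ΣA = 9 cm.
Transfer each piece to the centroidal x-axis using Ī + A·d² with d = y − 9:
  web: d = 0 cm → contributes +583.2 cm⁴
  top flange (beyond web): d = 8.4 cm → contributes +364.709 cm⁴
  bottom flange (beyond web): d = -8.4 cm → contributes +364.709 cm⁴
Total I = 1312.62 cm⁴.
For the y-axis: x̄ = 4.9 cm.
Repeating about the centroidal y-axis gives I_y = 96.5384 cm⁴.
Polar second moment: J = I_x + I_y = 1409.16 cm⁴.

J ≈ 1409 cm⁴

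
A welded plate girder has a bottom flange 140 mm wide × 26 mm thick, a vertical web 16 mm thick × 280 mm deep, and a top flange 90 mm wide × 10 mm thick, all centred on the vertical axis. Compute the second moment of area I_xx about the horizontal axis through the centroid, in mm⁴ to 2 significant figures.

I_xx ≈ 1.1 × 10⁸ mm⁴

Decompose the section into non-overlapping parts with the origin at the bottom-left of its bounding rectangle.
Bottom plate: 140 × 26, A = 3 640 mm², y = 13 mm, Ī = 205 053 mm⁴.
Web plate: 16 × 280, A = 4 480 mm², y = 166 mm, Ī = 29 269 333 mm⁴.
Top plate: 90 × 10, A = 900 mm², y = 311 mm, Ī = 7 500 mm⁴.
Centroid: ȳ = ΣA·y / ΣA = 118.7 mm.
Transfer each piece to the horizontal axis through the centroid using Ī + A·d² with d = y − 118.7:
  bottom plate: d = -105.7 mm → contributes +40 892 199 mm⁴
  web plate: d = 47.27 mm → contributes +39 281 777 mm⁴
  top plate: d = 192.3 mm → contributes +33 280 189 mm⁴
Total I = 113 454 165 mm⁴.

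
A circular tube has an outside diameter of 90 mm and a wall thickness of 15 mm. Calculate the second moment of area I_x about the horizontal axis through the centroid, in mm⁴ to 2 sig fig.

I_x ≈ 2.6 × 10⁶ mm⁴

Break the section into simple shapes (no overlaps), measuring from the bottom-left corner of the bounding box.
Outer circle: ⌀90, A = 6 362 mm², y = 45 mm, Ī = 3 220 623 mm⁴.
Bore (subtracted): ⌀60, A = 2 827 mm², y = 45 mm, Ī = 636 173 mm⁴.
By symmetry the centroid is at mid-height, ȳ = 45 mm.
All pieces are centred on the horizontal axis through the centroid, so I = ΣĪ (holes subtracted) = 2 584 451 mm⁴.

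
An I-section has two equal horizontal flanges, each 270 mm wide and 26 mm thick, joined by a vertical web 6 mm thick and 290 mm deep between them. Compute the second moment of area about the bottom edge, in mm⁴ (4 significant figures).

Decompose the section into non-overlapping parts with the origin at the bottom-left of its bounding rectangle.
Bottom flange: 270 × 26, A = 7 020 mm², y = 13 mm, Ī = 395 460 mm⁴.
Web: 6 × 290, A = 1 740 mm², y = 171 mm, Ī = 12 194 500 mm⁴.
Top flange: 270 × 26, A = 7 020 mm², y = 329 mm, Ī = 395 460 mm⁴.
Transfer each piece to a horizontal axis along the bottom face using Ī + A·d² with d = y − 0:
  bottom flange: d = 13 mm → contributes +1 581 840 mm⁴
  web: d = 171 mm → contributes +63 073 840 mm⁴
  top flange: d = 329 mm → contributes +760 247 280 mm⁴
Total I = 824 902 960 mm⁴.

I_base ≈ 8.249 × 10⁸ mm⁴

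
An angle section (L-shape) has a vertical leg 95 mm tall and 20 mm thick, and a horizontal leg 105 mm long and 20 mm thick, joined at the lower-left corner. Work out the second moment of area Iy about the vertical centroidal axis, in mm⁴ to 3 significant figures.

Break the section into simple shapes (no overlaps), measuring from the bottom-left corner of the bounding box.
Vertical leg: 20 × 95, A = 1 900 mm², x = 10 mm, Ī = 63 333 mm⁴.
Horizontal leg (remainder): 85 × 20, A = 1 700 mm², x = 62.5 mm, Ī = 1 023 542 mm⁴.
Centroid: x̄ = ΣA·x / ΣA = 34.792 mm.
Transfer each piece to the vertical centroidal axis using Ī + A·d² with d = x − 34.792:
  vertical leg: d = -24.792 mm → contributes +1 231 124 mm⁴
  horizontal leg (remainder): d = 27.708 mm → contributes +2 328 720 mm⁴
Total I = 3 559 844 mm⁴.

Iy ≈ 3.56 × 10⁶ mm⁴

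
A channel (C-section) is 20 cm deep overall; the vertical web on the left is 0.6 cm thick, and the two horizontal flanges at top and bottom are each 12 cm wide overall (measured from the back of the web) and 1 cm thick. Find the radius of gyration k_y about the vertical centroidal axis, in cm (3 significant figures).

k_y ≈ 3.90 cm

Split into non-overlapping primitives; take the origin at the lower-left of the bounding box.
Web: 0.6 × 20, A = 12 cm², x = 0.3 cm, Ī = 0.36 cm⁴.
Top flange (beyond web): 11.4 × 1, A = 11.4 cm², x = 6.3 cm, Ī = 123.46 cm⁴.
Bottom flange (beyond web): 11.4 × 1, A = 11.4 cm², x = 6.3 cm, Ī = 123.46 cm⁴.
Centroid: x̄ = ΣA·x / ΣA = 4.231 cm.
Transfer each piece to the vertical centroidal axis using Ī + A·d² with d = x − 4.231:
  web: d = -3.931 cm → contributes +185.8 cm⁴
  top flange (beyond web): d = 2.069 cm → contributes +172.26 cm⁴
  bottom flange (beyond web): d = 2.069 cm → contributes +172.26 cm⁴
Total I = 530.32 cm⁴.
Radius of gyration: k = √(I/A) = √(530.32 / 34.8) = 3.9037 cm.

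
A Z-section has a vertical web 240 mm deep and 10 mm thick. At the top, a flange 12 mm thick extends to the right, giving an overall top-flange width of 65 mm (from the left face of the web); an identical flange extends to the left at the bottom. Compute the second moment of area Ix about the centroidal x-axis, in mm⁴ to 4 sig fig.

Decompose the section into non-overlapping parts with the origin at the bottom-left of its bounding rectangle.
Web: 10 × 240, A = 2 400 mm², y = 120 mm, Ī = 11 520 000 mm⁴.
Top flange (beyond web): 55 × 12, A = 660 mm², y = 234 mm, Ī = 7 920 mm⁴.
Bottom flange (beyond web): 55 × 12, A = 660 mm², y = 6 mm, Ī = 7 920 mm⁴.
Centroid: ȳ = ΣA·y / ΣA = 120 mm.
Transfer each piece to the centroidal x-axis using Ī + A·d² with d = y − 120:
  web: d = 0 mm → contributes +11 520 000 mm⁴
  top flange (beyond web): d = 114 mm → contributes +8 585 280 mm⁴
  bottom flange (beyond web): d = -114 mm → contributes +8 585 280 mm⁴
Total I = 28 690 560 mm⁴.

Ix ≈ 2.869 × 10⁷ mm⁴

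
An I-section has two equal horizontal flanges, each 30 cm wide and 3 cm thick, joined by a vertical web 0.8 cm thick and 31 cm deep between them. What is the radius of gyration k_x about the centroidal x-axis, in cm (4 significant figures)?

k_x ≈ 16.26 cm

Break the section into simple shapes (no overlaps), measuring from the bottom-left corner of the bounding box.
Bottom flange: 30 × 3, A = 90 cm², y = 1.5 cm, Ī = 67.5 cm⁴.
Web: 0.8 × 31, A = 24.8 cm², y = 18.5 cm, Ī = 1986.07 cm⁴.
Top flange: 30 × 3, A = 90 cm², y = 35.5 cm, Ī = 67.5 cm⁴.
By symmetry the centroid is at mid-height, ȳ = 18.5 cm.
Transfer each piece to the centroidal x-axis using Ī + A·d² with d = y − 18.5:
  bottom flange: d = -17 cm → contributes +26077.5 cm⁴
  web: d = 0 cm → contributes +1986.07 cm⁴
  top flange: d = 17 cm → contributes +26077.5 cm⁴
Total I = 54141.1 cm⁴.
Radius of gyration: k = √(I/A) = √(54141.1 / 204.8) = 16.2592 cm.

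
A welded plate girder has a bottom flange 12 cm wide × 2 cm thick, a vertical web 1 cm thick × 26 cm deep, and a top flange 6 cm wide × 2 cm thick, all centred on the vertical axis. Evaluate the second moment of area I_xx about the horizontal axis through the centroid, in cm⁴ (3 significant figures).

I_xx ≈ 8080 cm⁴

Treat the section as a set of non-overlapping primitives; coordinates are from the bounding-box lower-left.
Bottom plate: 12 × 2, A = 24 cm², y = 1 cm, Ī = 8 cm⁴.
Web plate: 1 × 26, A = 26 cm², y = 15 cm, Ī = 1464.7 cm⁴.
Top plate: 6 × 2, A = 12 cm², y = 29 cm, Ī = 4 cm⁴.
Centroid: ȳ = ΣA·y / ΣA = 12.29 cm.
Transfer each piece to the horizontal axis through the centroid using Ī + A·d² with d = y − 12.29:
  bottom plate: d = -11.29 cm → contributes +3067.3 cm⁴
  web plate: d = 2.7097 cm → contributes +1655.6 cm⁴
  top plate: d = 16.71 cm → contributes +3354.6 cm⁴
Total I = 8077.4 cm⁴.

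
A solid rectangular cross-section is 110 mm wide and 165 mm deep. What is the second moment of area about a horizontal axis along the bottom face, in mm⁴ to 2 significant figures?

The section: 110 × 165, A = 18 150 mm², y = 82.5 mm, Ī = 41 177 813 mm⁴.
Transfer it to a horizontal axis along the bottom face using Ī + A·d² with d = y − 0:
  the section: d = 82.5 mm → contributes +164 711 250 mm⁴
Total I = 164 711 250 mm⁴.

I_base ≈ 1.6 × 10⁸ mm⁴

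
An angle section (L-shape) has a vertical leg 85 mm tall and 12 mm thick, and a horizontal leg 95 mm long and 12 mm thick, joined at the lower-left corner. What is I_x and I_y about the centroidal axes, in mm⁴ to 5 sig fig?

I_x ≈ 1.2974 × 10⁶ mm⁴, I_y ≈ 1.7210 × 10⁶ mm⁴

Treat the section as a set of non-overlapping primitives; coordinates are from the bounding-box lower-left.
Vertical leg: 12 × 85, A = 1 020 mm², y = 42.5 mm, Ī = 614 125 mm⁴.
Horizontal leg (remainder): 83 × 12, A = 996 mm², y = 6 mm, Ī = 11 952 mm⁴.
Centroid: ȳ = ΣA·y / ΣA = 24.46726 mm.
Transfer each piece to the centroidal x-axis using Ī + A·d² with d = y − 24.46726:
  vertical leg: d = 18.03274 mm → contributes +945808.2 mm⁴
  horizontal leg (remainder): d = -18.46726 mm → contributes +351627.6 mm⁴
Total I = 1 297 436 mm⁴.
For the y-axis: x̄ = 29.46726 mm.
Repeating about the centroidal y-axis gives I_y = 1 721 016 mm⁴.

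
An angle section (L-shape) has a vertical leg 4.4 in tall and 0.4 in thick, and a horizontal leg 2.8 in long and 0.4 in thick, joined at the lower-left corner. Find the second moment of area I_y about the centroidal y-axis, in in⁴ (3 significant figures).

I_y ≈ 1.70 in⁴

Split into non-overlapping primitives; take the origin at the lower-left of the bounding box.
Vertical leg: 0.4 × 4.4, A = 1.76 in², x = 0.2 in, Ī = 0.023467 in⁴.
Horizontal leg (remainder): 2.4 × 0.4, A = 0.96 in², x = 1.6 in, Ī = 0.4608 in⁴.
Centroid: x̄ = ΣA·x / ΣA = 0.69412 in.
Transfer each piece to the centroidal y-axis using Ī + A·d² with d = x − 0.69412:
  vertical leg: d = -0.49412 in → contributes +0.45317 in⁴
  horizontal leg (remainder): d = 0.90588 in → contributes +1.2486 in⁴
Total I = 1.7018 in⁴.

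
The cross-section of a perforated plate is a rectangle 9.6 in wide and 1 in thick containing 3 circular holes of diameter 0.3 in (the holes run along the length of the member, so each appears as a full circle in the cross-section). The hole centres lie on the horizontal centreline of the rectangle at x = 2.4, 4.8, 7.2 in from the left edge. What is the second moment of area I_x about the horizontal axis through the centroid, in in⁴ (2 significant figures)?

Split into non-overlapping primitives; take the origin at the lower-left of the bounding box.
Plate: 9.6 × 1, A = 9.6 in², y = 0.5 in, Ī = 0.8 in⁴.
Hole 1 (subtracted): ⌀0.3, A = 0.07069 in², y = 0.5 in, Ī = 0.0003976 in⁴.
Hole 2 (subtracted): ⌀0.3, A = 0.07069 in², y = 0.5 in, Ī = 0.0003976 in⁴.
Hole 3 (subtracted): ⌀0.3, A = 0.07069 in², y = 0.5 in, Ī = 0.0003976 in⁴.
By symmetry the centroid is at mid-height, ȳ = 0.5 in.
All pieces are centred on the horizontal axis through the centroid, so I = ΣĪ (holes subtracted) = 0.7988 in⁴.

I_x ≈ 0.80 in⁴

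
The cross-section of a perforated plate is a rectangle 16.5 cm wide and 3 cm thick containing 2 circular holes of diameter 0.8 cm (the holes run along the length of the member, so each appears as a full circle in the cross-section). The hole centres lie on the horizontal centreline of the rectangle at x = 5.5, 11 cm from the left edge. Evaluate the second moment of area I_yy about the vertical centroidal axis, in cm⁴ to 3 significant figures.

Split into non-overlapping primitives; take the origin at the lower-left of the bounding box.
Plate: 16.5 × 3, A = 49.5 cm², x = 8.25 cm, Ī = 1 123 cm⁴.
Hole 1 (subtracted): ⌀0.8, A = 0.50265 cm², x = 5.5 cm, Ī = 0.020106 cm⁴.
Hole 2 (subtracted): ⌀0.8, A = 0.50265 cm², x = 11 cm, Ī = 0.020106 cm⁴.
By symmetry the centroid is at mid-width, x̄ = 8.25 cm.
Transfer each piece to the vertical centroidal axis using Ī + A·d² with d = x − 8.25:
  plate: d = 0 cm → contributes +1 123 cm⁴
  hole 1: d = -2.75 cm → contributes −3.8214 cm⁴
  hole 2: d = 2.75 cm → contributes −3.8214 cm⁴
Total I = 1115.4 cm⁴.

I_yy ≈ 1120 cm⁴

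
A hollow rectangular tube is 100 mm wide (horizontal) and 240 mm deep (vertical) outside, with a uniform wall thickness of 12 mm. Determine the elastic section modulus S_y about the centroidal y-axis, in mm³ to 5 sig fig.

S_y ≈ 2.4197 × 10⁵ mm³

Break the section into simple shapes (no overlaps), measuring from the bottom-left corner of the bounding box.
Outer rectangle: 100 × 240, A = 24 000 mm², x = 50 mm, Ī = 20 000 000 mm⁴.
Inner void (subtracted): 76 × 216, A = 16 416 mm², x = 50 mm, Ī = 7 901 568 mm⁴.
By symmetry the centroid is at mid-width, x̄ = 50 mm.
All pieces are centred on the centroidal y-axis, so I = ΣĪ (holes subtracted) = 12 098 432 mm⁴.
Extreme fibre distance c = 50 mm; S = I/c = 241968.6 mm³.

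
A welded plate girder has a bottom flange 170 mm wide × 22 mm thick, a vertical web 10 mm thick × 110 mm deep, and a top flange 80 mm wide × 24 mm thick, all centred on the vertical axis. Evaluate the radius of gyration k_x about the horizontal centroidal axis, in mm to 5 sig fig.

Break the section into simple shapes (no overlaps), measuring from the bottom-left corner of the bounding box.
Bottom plate: 170 × 22, A = 3 740 mm², y = 11 mm, Ī = 150846.7 mm⁴.
Web plate: 10 × 110, A = 1 100 mm², y = 77 mm, Ī = 1 109 167 mm⁴.
Top plate: 80 × 24, A = 1 920 mm², y = 144 mm, Ī = 92 160 mm⁴.
Centroid: ȳ = ΣA·y / ΣA = 59.51479 mm.
Transfer each piece to the horizontal centroidal axis using Ī + A·d² with d = y − 59.51479:
  bottom plate: d = -48.51479 mm → contributes +8 953 629 mm⁴
  web plate: d = 17.48521 mm → contributes +1 445 472 mm⁴
  top plate: d = 84.48521 mm → contributes +13 796 640 mm⁴
Total I = 24 195 742 mm⁴.
Radius of gyration: k = √(I/A) = √(24 195 742 / 6 760) = 59.82685 mm.

k_x ≈ 59.827 mm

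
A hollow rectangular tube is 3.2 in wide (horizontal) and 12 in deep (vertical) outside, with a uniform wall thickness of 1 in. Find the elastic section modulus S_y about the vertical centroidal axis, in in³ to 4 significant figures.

Break the section into simple shapes (no overlaps), measuring from the bottom-left corner of the bounding box.
Outer rectangle: 3.2 × 12, A = 38.4 in², x = 1.6 in, Ī = 32.768 in⁴.
Inner void (subtracted): 1.2 × 10, A = 12 in², x = 1.6 in, Ī = 1.44 in⁴.
By symmetry the centroid is at mid-width, x̄ = 1.6 in.
All pieces are centred on the vertical centroidal axis, so I = ΣĪ (holes subtracted) = 31.328 in⁴.
Extreme fibre distance c = 1.6 in; S = I/c = 19.58 in³.

S_y ≈ 19.58 in³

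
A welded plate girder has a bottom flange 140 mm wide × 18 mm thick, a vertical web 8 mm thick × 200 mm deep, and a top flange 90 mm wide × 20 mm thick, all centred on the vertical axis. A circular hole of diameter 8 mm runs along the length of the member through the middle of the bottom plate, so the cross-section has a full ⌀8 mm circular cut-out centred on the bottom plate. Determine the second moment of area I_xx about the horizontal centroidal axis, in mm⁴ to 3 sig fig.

Break the section into simple shapes (no overlaps), measuring from the bottom-left corner of the bounding box.
Bottom plate: 140 × 18, A = 2 520 mm², y = 9 mm, Ī = 68 040 mm⁴.
Web plate: 8 × 200, A = 1 600 mm², y = 118 mm, Ī = 5 333 333 mm⁴.
Top plate: 90 × 20, A = 1 800 mm², y = 228 mm, Ī = 60 000 mm⁴.
Hole (subtracted): ⌀8, A = 50.265 mm², y = 9 mm, Ī = 201.06 mm⁴.
Centroid: ȳ = ΣA·y / ΣA = 105.87 mm.
Transfer each piece to the horizontal centroidal axis using Ī + A·d² with d = y − 105.87:
  bottom plate: d = -96.87 mm → contributes +23 715 110 mm⁴
  web plate: d = 12.13 mm → contributes +5 568 760 mm⁴
  top plate: d = 122.13 mm → contributes +26 908 415 mm⁴
  hole: d = -96.87 mm → contributes −471 880 mm⁴
Total I = 55 720 405 mm⁴.

I_xx ≈ 5.57 × 10⁷ mm⁴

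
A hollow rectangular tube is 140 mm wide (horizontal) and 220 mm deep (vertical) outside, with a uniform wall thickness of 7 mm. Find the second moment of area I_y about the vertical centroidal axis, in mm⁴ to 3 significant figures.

I_y ≈ 1.60 × 10⁷ mm⁴

Treat the section as a set of non-overlapping primitives; coordinates are from the bounding-box lower-left.
Outer rectangle: 140 × 220, A = 30 800 mm², x = 70 mm, Ī = 50 306 667 mm⁴.
Inner void (subtracted): 126 × 206, A = 25 956 mm², x = 70 mm, Ī = 34 339 788 mm⁴.
By symmetry the centroid is at mid-width, x̄ = 70 mm.
All pieces are centred on the vertical centroidal axis, so I = ΣĪ (holes subtracted) = 15 966 879 mm⁴.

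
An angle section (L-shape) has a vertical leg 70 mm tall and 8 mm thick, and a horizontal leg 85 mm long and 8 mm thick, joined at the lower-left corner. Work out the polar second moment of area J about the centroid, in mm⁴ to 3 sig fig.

Treat the section as a set of non-overlapping primitives; coordinates are from the bounding-box lower-left.
Vertical leg: 8 × 70, A = 560 mm², y = 35 mm, Ī = 228 667 mm⁴.
Horizontal leg (remainder): 77 × 8, A = 616 mm², y = 4 mm, Ī = 3285.3 mm⁴.
Centroid: ȳ = ΣA·y / ΣA = 18.762 mm.
Transfer each piece to the centroidal x-axis using Ī + A·d² with d = y − 18.762:
  vertical leg: d = 16.238 mm → contributes +376 325 mm⁴
  horizontal leg (remainder): d = -14.762 mm → contributes +137 520 mm⁴
Total I = 513 845 mm⁴.
For the y-axis: x̄ = 26.262 mm.
Repeating about the centroidal y-axis gives I_y = 837 175 mm⁴.
Polar second moment: J = I_x + I_y = 1 351 021 mm⁴.

J ≈ 1.35 × 10⁶ mm⁴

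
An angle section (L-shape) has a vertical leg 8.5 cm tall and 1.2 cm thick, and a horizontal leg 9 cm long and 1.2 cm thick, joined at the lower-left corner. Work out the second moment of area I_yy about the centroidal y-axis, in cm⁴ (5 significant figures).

Split into non-overlapping primitives; take the origin at the lower-left of the bounding box.
Vertical leg: 1.2 × 8.5, A = 10.2 cm², x = 0.6 cm, Ī = 1.224 cm⁴.
Horizontal leg (remainder): 7.8 × 1.2, A = 9.36 cm², x = 5.1 cm, Ī = 47.4552 cm⁴.
Centroid: x̄ = ΣA·x / ΣA = 2.753374 cm.
Transfer each piece to the centroidal y-axis using Ī + A·d² with d = x − 2.753374:
  vertical leg: d = -2.153374 cm → contributes +48.52161 cm⁴
  horizontal leg (remainder): d = 2.346626 cm → contributes +98.99747 cm⁴
Total I = 147.5191 cm⁴.

I_yy ≈ 147.52 cm⁴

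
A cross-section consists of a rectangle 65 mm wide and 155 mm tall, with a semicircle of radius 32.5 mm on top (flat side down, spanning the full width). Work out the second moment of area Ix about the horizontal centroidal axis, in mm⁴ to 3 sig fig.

Break the section into simple shapes (no overlaps), measuring from the bottom-left corner of the bounding box.
Rectangular body: 65 × 155, A = 10 075 mm², y = 77.5 mm, Ī = 20 170 990 mm⁴.
Semicircular cap: semicircle r = 32.5, A = 1659.2 mm², y = 168.79 mm, Ī = 122 452 mm⁴.
Centroid: ȳ = ΣA·y / ΣA = 90.408 mm.
Transfer each piece to the horizontal centroidal axis using Ī + A·d² with d = y − 90.408:
  rectangular body: d = -12.908 mm → contributes +21 849 769 mm⁴
  semicircular cap: d = 78.385 mm → contributes +10 316 630 mm⁴
Total I = 32 166 399 mm⁴.

Ix ≈ 3.22 × 10⁷ mm⁴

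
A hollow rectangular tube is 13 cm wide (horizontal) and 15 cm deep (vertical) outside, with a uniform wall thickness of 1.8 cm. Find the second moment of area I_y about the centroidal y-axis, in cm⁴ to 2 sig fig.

Split into non-overlapping primitives; take the origin at the lower-left of the bounding box.
Outer rectangle: 13 × 15, A = 195 cm², x = 6.5 cm, Ī = 2 746 cm⁴.
Inner void (subtracted): 9.4 × 11.4, A = 107.2 cm², x = 6.5 cm, Ī = 789.1 cm⁴.
By symmetry the centroid is at mid-width, x̄ = 6.5 cm.
All pieces are centred on the centroidal y-axis, so I = ΣĪ (holes subtracted) = 1 957 cm⁴.

I_y ≈ 2000 cm⁴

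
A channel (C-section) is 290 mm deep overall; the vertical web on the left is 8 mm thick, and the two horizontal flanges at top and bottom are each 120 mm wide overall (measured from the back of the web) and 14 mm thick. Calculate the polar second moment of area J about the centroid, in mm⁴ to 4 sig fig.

Decompose the section into non-overlapping parts with the origin at the bottom-left of its bounding rectangle.
Web: 8 × 290, A = 2 320 mm², y = 145 mm, Ī = 16 259 333 mm⁴.
Top flange (beyond web): 112 × 14, A = 1 568 mm², y = 283 mm, Ī = 25610.7 mm⁴.
Bottom flange (beyond web): 112 × 14, A = 1 568 mm², y = 7 mm, Ī = 25610.7 mm⁴.
By symmetry the centroid is at mid-height, ȳ = 145 mm.
Transfer each piece to the centroidal x-axis using Ī + A·d² with d = y − 145:
  web: d = 0 mm → contributes +16 259 333 mm⁴
  top flange (beyond web): d = 138 mm → contributes +29 886 603 mm⁴
  bottom flange (beyond web): d = -138 mm → contributes +29 886 603 mm⁴
Total I = 76 032 539 mm⁴.
For the y-axis: x̄ = 38.4868 mm.
Repeating about the centroidal y-axis gives I_y = 8 091 102 mm⁴.
Polar second moment: J = I_x + I_y = 84 123 640 mm⁴.

J ≈ 8.412 × 10⁷ mm⁴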